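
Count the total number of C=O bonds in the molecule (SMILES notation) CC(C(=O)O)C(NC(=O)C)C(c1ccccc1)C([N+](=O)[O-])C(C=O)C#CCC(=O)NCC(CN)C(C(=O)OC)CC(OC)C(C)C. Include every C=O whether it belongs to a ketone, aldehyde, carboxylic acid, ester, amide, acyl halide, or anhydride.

CH(COOH): carboxylic acid, 1 C=O (running total 1).
CH(NHCOCH3): amide, 1 C=O (running total 2).
CH(CHO): aldehyde, 1 C=O (running total 3).
CH2CONHCH2: amide, 1 C=O (running total 4).
CH(COOCH3): ester, 1 C=O (running total 5).

5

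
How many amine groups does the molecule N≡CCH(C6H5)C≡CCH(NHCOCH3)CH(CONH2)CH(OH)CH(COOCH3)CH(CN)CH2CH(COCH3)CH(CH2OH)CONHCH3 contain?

0

N≡C–: carbon triple-bonded to nitrogen → nitrile.
pendant –C6H5: benzene ring → arene.
C≡C triple bond → alkyne.
pendant –NHC(=O)CH3: N bonded to a carbonyl → amide (not amine).
pendant –CONH2: carbonyl C bonded to C and N → amide.
–OH on an sp³ carbon → alcohol (secondary).
pendant –COOCH3: carbonyl C bonded to C and –OCH3 → ester.
pendant –C≡N: nitrile.
pendant –COCH3: carbonyl C bonded to two carbons → ketone.
pendant –CH2OH on an sp³ backbone C → alcohol.
–C(=O)NHCH3: carbonyl C bonded to C and to N → amide (the N is not an amine).
No segment is a amine: N≡C is nitrile, not amine; CH(NHCOCH3) is amide, not amine; CH(CONH2) is amide, not amine. → 0.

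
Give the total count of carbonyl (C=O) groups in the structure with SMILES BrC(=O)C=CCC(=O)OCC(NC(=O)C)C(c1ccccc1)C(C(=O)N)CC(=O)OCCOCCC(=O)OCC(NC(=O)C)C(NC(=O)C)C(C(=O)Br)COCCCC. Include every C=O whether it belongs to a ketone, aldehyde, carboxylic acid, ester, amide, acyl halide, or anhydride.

BrCO: acyl halide, 1 C=O (running total 1).
CH2COOCH2: ester, 1 C=O (running total 2).
CH(NHCOCH3): amide, 1 C=O (running total 3).
CH(CONH2): amide, 1 C=O (running total 4).
CH2COOCH2: ester, 1 C=O (running total 5).
CH2COOCH2: ester, 1 C=O (running total 6).
CH(NHCOCH3): amide, 1 C=O (running total 7).
CH(NHCOCH3): amide, 1 C=O (running total 8).
CH(COBr): acyl halide, 1 C=O (running total 9).

9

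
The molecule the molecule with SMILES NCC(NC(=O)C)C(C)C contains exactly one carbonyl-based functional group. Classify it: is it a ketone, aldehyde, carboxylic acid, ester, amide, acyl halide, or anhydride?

The carbonyl is in the CH(NHCOCH3) segment: pendant –NHC(=O)CH3: N bonded to a carbonyl → amide (not amine).

amide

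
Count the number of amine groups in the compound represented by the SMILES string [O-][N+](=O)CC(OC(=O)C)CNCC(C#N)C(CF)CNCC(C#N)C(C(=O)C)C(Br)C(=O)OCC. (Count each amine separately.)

2

–NO2 on carbon → nitro group.
pendant –OC(=O)CH3: an acyloxy group → ester.
C–N–C with sp³ carbons and no adjacent C=O → amine (secondary).
pendant –C≡N: nitrile.
pendant –CH2X: halogen on sp³ carbon → alkyl halide.
C–N–C with sp³ carbons and no adjacent C=O → amine (secondary).
pendant –C≡N: nitrile.
pendant –COCH3: carbonyl C bonded to two carbons → ketone.
halogen on an sp³ carbon → alkyl halide.
–C(=O)OCH2CH3: carbonyl C bonded to C and to –OEt → ester.
Amine appears at: CH2NHCH2, CH2NHCH2 → 2.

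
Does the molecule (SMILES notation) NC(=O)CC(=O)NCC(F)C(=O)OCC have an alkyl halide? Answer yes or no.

Taking each segment in turn:
  H2NCO: –C(=O)NH2: carbonyl C bonded to C and to N → amide (the N is not a separate amine).
  CH2CONHCH2: –C(=O)–N– linkage → amide (the N is not an amine).
  CH(F): halogen on an sp³ carbon → alkyl halide.
  COOCH2CH3: –C(=O)OCH2CH3: carbonyl C bonded to C and to –OEt → ester.
The CH(F) segment supplies the alkyl halide: halogen on an sp³ carbon → alkyl halide.

yes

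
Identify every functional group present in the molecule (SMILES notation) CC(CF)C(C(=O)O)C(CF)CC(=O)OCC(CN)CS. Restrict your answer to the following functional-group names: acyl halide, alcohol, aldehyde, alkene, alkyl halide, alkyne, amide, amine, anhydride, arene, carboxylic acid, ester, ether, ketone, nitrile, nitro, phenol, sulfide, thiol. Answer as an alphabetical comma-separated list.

pendant –CH2X: halogen on sp³ carbon → alkyl halide.
pendant –COOH: carbonyl C bonded to C and –OH → carboxylic acid.
pendant –CH2X: halogen on sp³ carbon → alkyl halide.
–C(=O)–O–C with C on the carbonyl side → ester.
pendant –CH2NH2: N on sp³ C, no adjacent C=O → amine.
–SH on an sp³ carbon → thiol.

alkyl halide, amine, carboxylic acid, ester, thiol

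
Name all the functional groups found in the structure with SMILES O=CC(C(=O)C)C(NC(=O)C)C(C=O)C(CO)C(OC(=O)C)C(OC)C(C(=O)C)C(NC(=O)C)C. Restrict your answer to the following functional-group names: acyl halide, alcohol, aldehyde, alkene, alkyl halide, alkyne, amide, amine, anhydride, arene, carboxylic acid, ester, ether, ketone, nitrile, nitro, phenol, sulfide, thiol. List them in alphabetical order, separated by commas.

alcohol, aldehyde, amide, ester, ether, ketone

Working along the chain:
  OHC: terminal –CHO: carbonyl C bonded to H and C → aldehyde.
  CH(COCH3): pendant –COCH3: carbonyl C bonded to two carbons → ketone.
  CH(NHCOCH3): pendant –NHC(=O)CH3: N bonded to a carbonyl → amide (not amine).
  CH(CHO): pendant –CHO: carbonyl C bonded to C and H → aldehyde.
  CH(CH2OH): pendant –CH2OH on an sp³ backbone C → alcohol.
  CH(OCOCH3): pendant –OC(=O)CH3: an acyloxy group → ester.
  CH(OCH3): pendant –OCH3: C–O–C with sp³ C, no adjacent C=O → ether.
  CH(COCH3): pendant –COCH3: carbonyl C bonded to two carbons → ketone.
  CH(NHCOCH3): pendant –NHC(=O)CH3: N bonded to a carbonyl → amide (not amine).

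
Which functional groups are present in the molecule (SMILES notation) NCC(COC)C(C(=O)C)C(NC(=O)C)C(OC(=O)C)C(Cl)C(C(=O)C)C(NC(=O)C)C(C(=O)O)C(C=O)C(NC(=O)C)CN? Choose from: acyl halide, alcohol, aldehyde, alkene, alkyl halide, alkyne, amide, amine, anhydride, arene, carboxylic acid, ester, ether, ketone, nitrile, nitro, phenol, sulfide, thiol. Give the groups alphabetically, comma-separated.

Taking each segment in turn:
  H2NCH2: –NH2 on an sp³ carbon with no adjacent C=O → amine.
  CH(CH2OCH3): pendant –CH2OCH3: C–O–C linkage → ether.
  CH(COCH3): pendant –COCH3: carbonyl C bonded to two carbons → ketone.
  CH(NHCOCH3): pendant –NHC(=O)CH3: N bonded to a carbonyl → amide (not amine).
  CH(OCOCH3): pendant –OC(=O)CH3: an acyloxy group → ester.
  CH(Cl): halogen on an sp³ carbon → alkyl halide.
  CH(COCH3): pendant –COCH3: carbonyl C bonded to two carbons → ketone.
  CH(NHCOCH3): pendant –NHC(=O)CH3: N bonded to a carbonyl → amide (not amine).
  CH(COOH): pendant –COOH: carbonyl C bonded to C and –OH → carboxylic acid.
  CH(CHO): pendant –CHO: carbonyl C bonded to C and H → aldehyde.
  CH(NHCOCH3): pendant –NHC(=O)CH3: N bonded to a carbonyl → amide (not amine).
  CH2NH2: –NH2 on an sp³ carbon with no adjacent C=O → amine.

aldehyde, alkyl halide, amide, amine, carboxylic acid, ester, ether, ketone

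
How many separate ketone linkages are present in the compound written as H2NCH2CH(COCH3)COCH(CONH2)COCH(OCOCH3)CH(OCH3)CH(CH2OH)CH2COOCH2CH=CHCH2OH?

3

Working along the chain:
  H2NCH2: –NH2 on an sp³ carbon with no adjacent C=O → amine.
  CH(COCH3): pendant –COCH3: carbonyl C bonded to two carbons → ketone.
  CO: –C(=O)– with carbon on both sides → ketone.
  CH(CONH2): pendant –CONH2: carbonyl C bonded to C and N → amide.
  CO: –C(=O)– with carbon on both sides → ketone.
  CH(OCOCH3): pendant –OC(=O)CH3: an acyloxy group → ester.
  CH(OCH3): pendant –OCH3: C–O–C with sp³ C, no adjacent C=O → ether.
  CH(CH2OH): pendant –CH2OH on an sp³ backbone C → alcohol.
  CH2COOCH2: –C(=O)–O–C with C on the carbonyl side → ester.
  CH=CH: C=C double bond → alkene.
  CH2OH: –OH on an sp³ carbon → alcohol.
Ketone appears at: CH(COCH3), CO, CO → 3.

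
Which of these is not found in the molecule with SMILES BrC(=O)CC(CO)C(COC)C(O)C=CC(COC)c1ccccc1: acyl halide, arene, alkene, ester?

ester

alkene: present (CH=CH — C=C double bond → alkene).
arene: present (C6H5 — –C6H5 phenyl ring → arene).
acyl halide: present (BrCO — –C(=O)Br: carbonyl C bonded to C and to a halogen → acyl halide (not alkyl halide)).
ester: no segment matches this pattern.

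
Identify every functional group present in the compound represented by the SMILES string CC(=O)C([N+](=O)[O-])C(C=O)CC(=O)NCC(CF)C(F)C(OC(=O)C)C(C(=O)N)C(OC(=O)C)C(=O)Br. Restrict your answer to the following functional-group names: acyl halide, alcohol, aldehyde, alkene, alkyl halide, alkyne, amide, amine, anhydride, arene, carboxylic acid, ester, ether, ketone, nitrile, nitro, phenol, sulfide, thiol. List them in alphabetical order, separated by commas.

Taking each segment in turn:
  CO: –C(=O)– with carbon on both sides → ketone.
  CH(NO2): –NO2 on an sp³ carbon → nitro (the N=O is not a carbonyl).
  CH(CHO): pendant –CHO: carbonyl C bonded to C and H → aldehyde.
  CH2CONHCH2: –C(=O)–N– linkage → amide (the N is not an amine).
  CH(CH2F): pendant –CH2X: halogen on sp³ carbon → alkyl halide.
  CH(F): halogen on an sp³ carbon → alkyl halide.
  CH(OCOCH3): pendant –OC(=O)CH3: an acyloxy group → ester.
  CH(CONH2): pendant –CONH2: carbonyl C bonded to C and N → amide.
  CH(OCOCH3): pendant –OC(=O)CH3: an acyloxy group → ester.
  COBr: –C(=O)Br: carbonyl C bonded to C and to a halogen → acyl halide (not alkyl halide).

acyl halide, aldehyde, alkyl halide, amide, ester, ketone, nitro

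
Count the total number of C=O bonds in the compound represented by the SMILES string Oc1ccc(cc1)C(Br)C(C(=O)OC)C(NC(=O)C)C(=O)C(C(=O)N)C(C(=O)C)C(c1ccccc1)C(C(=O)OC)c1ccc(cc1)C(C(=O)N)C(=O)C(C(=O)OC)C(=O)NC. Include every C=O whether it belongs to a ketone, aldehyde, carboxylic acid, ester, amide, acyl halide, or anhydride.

10

CH(COOCH3): ester, 1 C=O (running total 1).
CH(NHCOCH3): amide, 1 C=O (running total 2).
CO: ketone, 1 C=O (running total 3).
CH(CONH2): amide, 1 C=O (running total 4).
CH(COCH3): ketone, 1 C=O (running total 5).
CH(COOCH3): ester, 1 C=O (running total 6).
CH(CONH2): amide, 1 C=O (running total 7).
CO: ketone, 1 C=O (running total 8).
CH(COOCH3): ester, 1 C=O (running total 9).
CONHCH3: amide, 1 C=O (running total 10).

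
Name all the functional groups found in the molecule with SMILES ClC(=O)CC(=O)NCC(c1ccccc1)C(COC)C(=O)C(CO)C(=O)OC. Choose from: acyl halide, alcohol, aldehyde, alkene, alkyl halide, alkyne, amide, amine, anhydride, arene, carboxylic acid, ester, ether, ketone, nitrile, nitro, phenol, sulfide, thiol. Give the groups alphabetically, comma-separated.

acyl halide, alcohol, amide, arene, ester, ether, ketone

Taking each segment in turn:
  ClCO: –C(=O)Cl: carbonyl C bonded to C and to a halogen → acyl halide (not alkyl halide).
  CH2CONHCH2: –C(=O)–N– linkage → amide (the N is not an amine).
  CH(C6H5): pendant –C6H5: benzene ring → arene.
  CH(CH2OCH3): pendant –CH2OCH3: C–O–C linkage → ether.
  CO: –C(=O)– with carbon on both sides → ketone.
  CH(CH2OH): pendant –CH2OH on an sp³ backbone C → alcohol.
  COOCH3: –C(=O)OCH3: carbonyl C bonded to C and to –OCH3 → ester (not ketone + ether).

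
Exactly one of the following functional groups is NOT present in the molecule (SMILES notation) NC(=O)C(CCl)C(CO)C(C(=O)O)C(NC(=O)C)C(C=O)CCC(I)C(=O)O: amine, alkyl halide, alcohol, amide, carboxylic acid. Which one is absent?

amide: present (H2NCO — –C(=O)NH2: carbonyl C bonded to C and to N → amide (the N is not a separate amine)).
alcohol: present (CH(CH2OH) — pendant –CH2OH on an sp³ backbone C → alcohol).
alkyl halide: present (CH(CH2Cl) — pendant –CH2X: halogen on sp³ carbon → alkyl halide).
carboxylic acid: present (CH(COOH) — pendant –COOH: carbonyl C bonded to C and –OH → carboxylic acid).
amine: absent. In each of H2NCO and CH(NHCOCH3), the nitrogen is bonded directly to a carbonyl carbon, making it part of an amide, not a free amine.

amine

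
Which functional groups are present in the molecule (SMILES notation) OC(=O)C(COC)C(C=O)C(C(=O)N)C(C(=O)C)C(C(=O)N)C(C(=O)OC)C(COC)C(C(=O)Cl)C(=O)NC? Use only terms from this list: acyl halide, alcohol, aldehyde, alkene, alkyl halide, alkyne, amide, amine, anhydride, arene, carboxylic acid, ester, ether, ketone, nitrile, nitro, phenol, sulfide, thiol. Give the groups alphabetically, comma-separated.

acyl halide, aldehyde, amide, carboxylic acid, ester, ether, ketone

Reading the structure from left to right:
  HOOC: –COOH: carbonyl C bonded to –OH and C → carboxylic acid (the –OH is not a separate alcohol).
  CH(CH2OCH3): pendant –CH2OCH3: C–O–C linkage → ether.
  CH(CHO): pendant –CHO: carbonyl C bonded to C and H → aldehyde.
  CH(CONH2): pendant –CONH2: carbonyl C bonded to C and N → amide.
  CH(COCH3): pendant –COCH3: carbonyl C bonded to two carbons → ketone.
  CH(CONH2): pendant –CONH2: carbonyl C bonded to C and N → amide.
  CH(COOCH3): pendant –COOCH3: carbonyl C bonded to C and –OCH3 → ester.
  CH(CH2OCH3): pendant –CH2OCH3: C–O–C linkage → ether.
  CH(COCl): pendant –C(=O)X: carbonyl C bonded to C and halogen → acyl halide.
  CONHCH3: –C(=O)NHCH3: carbonyl C bonded to C and to N → amide (the N is not an amine).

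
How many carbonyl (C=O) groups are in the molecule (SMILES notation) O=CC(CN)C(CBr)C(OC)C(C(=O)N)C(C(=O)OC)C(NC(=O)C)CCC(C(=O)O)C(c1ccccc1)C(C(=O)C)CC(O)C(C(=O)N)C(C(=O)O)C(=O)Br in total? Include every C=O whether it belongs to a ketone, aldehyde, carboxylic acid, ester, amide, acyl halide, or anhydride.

OHC: aldehyde, 1 C=O (running total 1).
CH(CONH2): amide, 1 C=O (running total 2).
CH(COOCH3): ester, 1 C=O (running total 3).
CH(NHCOCH3): amide, 1 C=O (running total 4).
CH(COOH): carboxylic acid, 1 C=O (running total 5).
CH(COCH3): ketone, 1 C=O (running total 6).
CH(CONH2): amide, 1 C=O (running total 7).
CH(COOH): carboxylic acid, 1 C=O (running total 8).
COBr: acyl halide, 1 C=O (running total 9).

9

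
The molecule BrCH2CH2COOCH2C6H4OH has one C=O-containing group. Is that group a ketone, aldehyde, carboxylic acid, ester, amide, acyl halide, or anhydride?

ester

The carbonyl is in the CH2COOCH2 segment: –C(=O)–O–C with C on the carbonyl side → ester.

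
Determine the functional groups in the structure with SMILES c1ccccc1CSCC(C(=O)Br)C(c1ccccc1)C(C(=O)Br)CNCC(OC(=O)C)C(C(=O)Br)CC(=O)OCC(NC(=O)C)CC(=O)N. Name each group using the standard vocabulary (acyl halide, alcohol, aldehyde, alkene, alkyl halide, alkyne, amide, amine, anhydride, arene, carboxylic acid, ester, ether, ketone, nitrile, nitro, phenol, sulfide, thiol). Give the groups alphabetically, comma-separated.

acyl halide, amide, amine, arene, ester, sulfide

C6H5– phenyl ring → arene.
C–S–C linkage → sulfide (thioether).
pendant –C(=O)X: carbonyl C bonded to C and halogen → acyl halide.
pendant –C6H5: benzene ring → arene.
pendant –C(=O)X: carbonyl C bonded to C and halogen → acyl halide.
C–N–C with sp³ carbons and no adjacent C=O → amine (secondary).
pendant –OC(=O)CH3: an acyloxy group → ester.
pendant –C(=O)X: carbonyl C bonded to C and halogen → acyl halide.
–C(=O)–O–C with C on the carbonyl side → ester.
pendant –NHC(=O)CH3: N bonded to a carbonyl → amide (not amine).
–C(=O)NH2: carbonyl C bonded to C and to N → amide (the N is not a separate amine).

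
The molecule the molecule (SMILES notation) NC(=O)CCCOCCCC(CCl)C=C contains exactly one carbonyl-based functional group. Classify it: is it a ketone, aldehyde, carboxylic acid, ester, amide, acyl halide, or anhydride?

amide

The carbonyl is in the H2NCO segment: –C(=O)NH2: carbonyl C bonded to C and to N → amide (the N is not a separate amine).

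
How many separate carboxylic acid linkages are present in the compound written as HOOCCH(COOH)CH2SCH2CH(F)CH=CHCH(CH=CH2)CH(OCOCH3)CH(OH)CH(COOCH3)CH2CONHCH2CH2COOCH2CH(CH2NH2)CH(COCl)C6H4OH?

Reading the structure from left to right:
  HOOC: –COOH: carbonyl C bonded to –OH and C → carboxylic acid (the –OH is not a separate alcohol).
  CH(COOH): pendant –COOH: carbonyl C bonded to C and –OH → carboxylic acid.
  CH2SCH2: C–S–C linkage → sulfide (thioether).
  CH(F): halogen on an sp³ carbon → alkyl halide.
  CH=CH: C=C double bond → alkene.
  CH(CH=CH2): pendant –CH=CH2: C=C double bond → alkene.
  CH(OCOCH3): pendant –OC(=O)CH3: an acyloxy group → ester.
  CH(OH): –OH on an sp³ carbon → alcohol (secondary).
  CH(COOCH3): pendant –COOCH3: carbonyl C bonded to C and –OCH3 → ester.
  CH2CONHCH2: –C(=O)–N– linkage → amide (the N is not an amine).
  CH2COOCH2: –C(=O)–O–C with C on the carbonyl side → ester.
  CH(CH2NH2): pendant –CH2NH2: N on sp³ C, no adjacent C=O → amine.
  CH(COCl): pendant –C(=O)X: carbonyl C bonded to C and halogen → acyl halide.
  C6H4OH: –OH attached directly to an aromatic ring → phenol (not alcohol); the ring itself is an arene.
Carboxylic acid appears at: HOOC, CH(COOH) → 2.

2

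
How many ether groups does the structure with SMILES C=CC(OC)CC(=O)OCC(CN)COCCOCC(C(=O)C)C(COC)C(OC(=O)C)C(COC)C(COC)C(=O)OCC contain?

Working along the chain:
  CH2=CH: C=C double bond → alkene.
  CH(OCH3): pendant –OCH3: C–O–C with sp³ C, no adjacent C=O → ether.
  CH2COOCH2: –C(=O)–O–C with C on the carbonyl side → ester.
  CH(CH2NH2): pendant –CH2NH2: N on sp³ C, no adjacent C=O → amine.
  CH2OCH2: C–O–C with sp³ carbons on both sides and no adjacent C=O → ether.
  CH2OCH2: C–O–C with sp³ carbons on both sides and no adjacent C=O → ether.
  CH(COCH3): pendant –COCH3: carbonyl C bonded to two carbons → ketone.
  CH(CH2OCH3): pendant –CH2OCH3: C–O–C linkage → ether.
  CH(OCOCH3): pendant –OC(=O)CH3: an acyloxy group → ester.
  CH(CH2OCH3): pendant –CH2OCH3: C–O–C linkage → ether.
  CH(CH2OCH3): pendant –CH2OCH3: C–O–C linkage → ether.
  COOCH2CH3: –C(=O)OCH2CH3: carbonyl C bonded to C and to –OEt → ester.
Ether appears at: CH(OCH3), CH2OCH2, CH2OCH2, CH(CH2OCH3), CH(CH2OCH3), CH(CH2OCH3) → 6.

6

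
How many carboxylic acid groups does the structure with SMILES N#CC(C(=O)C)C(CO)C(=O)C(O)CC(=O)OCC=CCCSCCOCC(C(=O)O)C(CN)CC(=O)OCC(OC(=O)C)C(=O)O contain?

2

Taking each segment in turn:
  N≡C: N≡C–: carbon triple-bonded to nitrogen → nitrile.
  CH(COCH3): pendant –COCH3: carbonyl C bonded to two carbons → ketone.
  CH(CH2OH): pendant –CH2OH on an sp³ backbone C → alcohol.
  CO: –C(=O)– with carbon on both sides → ketone.
  CH(OH): –OH on an sp³ carbon → alcohol (secondary).
  CH2COOCH2: –C(=O)–O–C with C on the carbonyl side → ester.
  CH=CH: C=C double bond → alkene.
  CH2SCH2: C–S–C linkage → sulfide (thioether).
  CH2OCH2: C–O–C with sp³ carbons on both sides and no adjacent C=O → ether.
  CH(COOH): pendant –COOH: carbonyl C bonded to C and –OH → carboxylic acid.
  CH(CH2NH2): pendant –CH2NH2: N on sp³ C, no adjacent C=O → amine.
  CH2COOCH2: –C(=O)–O–C with C on the carbonyl side → ester.
  CH(OCOCH3): pendant –OC(=O)CH3: an acyloxy group → ester.
  COOH: –COOH: carbonyl C bonded to –OH and C → carboxylic acid (the –OH is not a separate alcohol).
Carboxylic acid appears at: CH(COOH), COOH → 2.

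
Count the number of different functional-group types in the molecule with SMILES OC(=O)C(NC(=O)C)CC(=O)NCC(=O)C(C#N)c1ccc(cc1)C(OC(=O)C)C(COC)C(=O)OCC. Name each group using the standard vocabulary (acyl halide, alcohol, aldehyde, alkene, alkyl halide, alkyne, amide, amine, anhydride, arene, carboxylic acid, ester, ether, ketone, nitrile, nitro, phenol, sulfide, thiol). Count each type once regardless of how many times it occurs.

7

–COOH: carbonyl C bonded to –OH and C → carboxylic acid (the –OH is not a separate alcohol).
pendant –NHC(=O)CH3: N bonded to a carbonyl → amide (not amine).
–C(=O)–N– linkage → amide (the N is not an amine).
–C(=O)– with carbon on both sides → ketone.
pendant –C≡N: nitrile.
para-disubstituted benzene ring → arene.
pendant –OC(=O)CH3: an acyloxy group → ester.
pendant –CH2OCH3: C–O–C linkage → ether.
–C(=O)OCH2CH3: carbonyl C bonded to C and to –OEt → ester.
Distinct types present: amide, arene, carboxylic acid, ester, ether, ketone, nitrile.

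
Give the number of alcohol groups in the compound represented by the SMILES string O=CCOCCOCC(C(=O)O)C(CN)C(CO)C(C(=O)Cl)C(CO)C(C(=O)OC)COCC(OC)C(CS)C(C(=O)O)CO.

Taking each segment in turn:
  OHC: terminal –CHO: carbonyl C bonded to H and C → aldehyde.
  CH2OCH2: C–O–C with sp³ carbons on both sides and no adjacent C=O → ether.
  CH2OCH2: C–O–C with sp³ carbons on both sides and no adjacent C=O → ether.
  CH(COOH): pendant –COOH: carbonyl C bonded to C and –OH → carboxylic acid.
  CH(CH2NH2): pendant –CH2NH2: N on sp³ C, no adjacent C=O → amine.
  CH(CH2OH): pendant –CH2OH on an sp³ backbone C → alcohol.
  CH(COCl): pendant –C(=O)X: carbonyl C bonded to C and halogen → acyl halide.
  CH(CH2OH): pendant –CH2OH on an sp³ backbone C → alcohol.
  CH(COOCH3): pendant –COOCH3: carbonyl C bonded to C and –OCH3 → ester.
  CH2OCH2: C–O–C with sp³ carbons on both sides and no adjacent C=O → ether.
  CH(OCH3): pendant –OCH3: C–O–C with sp³ C, no adjacent C=O → ether.
  CH(CH2SH): pendant –CH2SH → thiol.
  CH(COOH): pendant –COOH: carbonyl C bonded to C and –OH → carboxylic acid.
  CH2OH: –OH on an sp³ carbon → alcohol.
Alcohol appears at: CH(CH2OH), CH(CH2OH), CH2OH → 3.

3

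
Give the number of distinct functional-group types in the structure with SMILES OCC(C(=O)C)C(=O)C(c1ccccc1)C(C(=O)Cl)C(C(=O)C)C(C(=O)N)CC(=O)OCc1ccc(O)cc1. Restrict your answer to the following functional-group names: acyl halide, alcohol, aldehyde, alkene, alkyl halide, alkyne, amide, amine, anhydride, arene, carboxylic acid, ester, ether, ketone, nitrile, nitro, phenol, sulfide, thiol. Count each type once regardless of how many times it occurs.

7

HO– on an sp³ carbon → alcohol.
pendant –COCH3: carbonyl C bonded to two carbons → ketone.
–C(=O)– with carbon on both sides → ketone.
pendant –C6H5: benzene ring → arene.
pendant –C(=O)X: carbonyl C bonded to C and halogen → acyl halide.
pendant –COCH3: carbonyl C bonded to two carbons → ketone.
pendant –CONH2: carbonyl C bonded to C and N → amide.
–C(=O)–O–C with C on the carbonyl side → ester.
–OH attached directly to an aromatic ring → phenol (not alcohol); the ring itself is an arene.
Distinct types present: acyl halide, alcohol, amide, arene, ester, ketone, phenol.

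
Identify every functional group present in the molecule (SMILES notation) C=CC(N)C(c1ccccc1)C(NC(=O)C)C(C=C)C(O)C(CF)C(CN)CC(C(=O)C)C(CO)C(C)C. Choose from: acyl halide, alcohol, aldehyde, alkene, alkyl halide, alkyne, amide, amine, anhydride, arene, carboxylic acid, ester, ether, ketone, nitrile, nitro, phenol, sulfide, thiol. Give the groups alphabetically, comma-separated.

alcohol, alkene, alkyl halide, amide, amine, arene, ketone

Reading the structure from left to right:
  CH2=CH: C=C double bond → alkene.
  CH(NH2): –NH2 on an sp³ carbon with no adjacent C=O → amine.
  CH(C6H5): pendant –C6H5: benzene ring → arene.
  CH(NHCOCH3): pendant –NHC(=O)CH3: N bonded to a carbonyl → amide (not amine).
  CH(CH=CH2): pendant –CH=CH2: C=C double bond → alkene.
  CH(OH): –OH on an sp³ carbon → alcohol (secondary).
  CH(CH2F): pendant –CH2X: halogen on sp³ carbon → alkyl halide.
  CH(CH2NH2): pendant –CH2NH2: N on sp³ C, no adjacent C=O → amine.
  CH(COCH3): pendant –COCH3: carbonyl C bonded to two carbons → ketone.
  CH(CH2OH): pendant –CH2OH on an sp³ backbone C → alcohol.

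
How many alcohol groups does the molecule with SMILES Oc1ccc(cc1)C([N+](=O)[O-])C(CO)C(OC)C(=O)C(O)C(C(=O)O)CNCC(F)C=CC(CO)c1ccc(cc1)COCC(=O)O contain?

–OH attached directly to an aromatic ring → phenol (not alcohol); the ring itself is an arene.
–NO2 on an sp³ carbon → nitro (the N=O is not a carbonyl).
pendant –CH2OH on an sp³ backbone C → alcohol.
pendant –OCH3: C–O–C with sp³ C, no adjacent C=O → ether.
–C(=O)– with carbon on both sides → ketone.
–OH on an sp³ carbon → alcohol (secondary).
pendant –COOH: carbonyl C bonded to C and –OH → carboxylic acid.
C–N–C with sp³ carbons and no adjacent C=O → amine (secondary).
halogen on an sp³ carbon → alkyl halide.
C=C double bond → alkene.
pendant –CH2OH on an sp³ backbone C → alcohol.
para-disubstituted benzene ring → arene.
C–O–C with sp³ carbons on both sides and no adjacent C=O → ether.
–COOH: carbonyl C bonded to –OH and C → carboxylic acid (the –OH is not a separate alcohol).
Alcohol appears at: CH(CH2OH), CH(OH), CH(CH2OH) → 3.

3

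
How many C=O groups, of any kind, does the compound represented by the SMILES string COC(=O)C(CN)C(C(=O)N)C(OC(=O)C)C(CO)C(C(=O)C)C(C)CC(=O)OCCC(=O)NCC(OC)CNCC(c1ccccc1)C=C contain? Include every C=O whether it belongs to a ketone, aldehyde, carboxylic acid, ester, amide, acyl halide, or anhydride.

6

CH3OOC: ester, 1 C=O (running total 1).
CH(CONH2): amide, 1 C=O (running total 2).
CH(OCOCH3): ester, 1 C=O (running total 3).
CH(COCH3): ketone, 1 C=O (running total 4).
CH2COOCH2: ester, 1 C=O (running total 5).
CH2CONHCH2: amide, 1 C=O (running total 6).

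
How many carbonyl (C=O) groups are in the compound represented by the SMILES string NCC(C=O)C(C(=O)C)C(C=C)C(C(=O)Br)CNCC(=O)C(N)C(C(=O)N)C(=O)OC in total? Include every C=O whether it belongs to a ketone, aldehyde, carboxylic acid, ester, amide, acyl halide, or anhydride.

CH(CHO): aldehyde, 1 C=O (running total 1).
CH(COCH3): ketone, 1 C=O (running total 2).
CH(COBr): acyl halide, 1 C=O (running total 3).
CO: ketone, 1 C=O (running total 4).
CH(CONH2): amide, 1 C=O (running total 5).
COOCH3: ester, 1 C=O (running total 6).

6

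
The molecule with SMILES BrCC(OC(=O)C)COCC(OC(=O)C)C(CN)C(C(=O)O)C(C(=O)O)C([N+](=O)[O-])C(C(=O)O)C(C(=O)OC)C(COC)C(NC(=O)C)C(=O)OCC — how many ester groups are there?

Working along the chain:
  BrCH2: halogen on an sp³ carbon → alkyl halide.
  CH(OCOCH3): pendant –OC(=O)CH3: an acyloxy group → ester.
  CH2OCH2: C–O–C with sp³ carbons on both sides and no adjacent C=O → ether.
  CH(OCOCH3): pendant –OC(=O)CH3: an acyloxy group → ester.
  CH(CH2NH2): pendant –CH2NH2: N on sp³ C, no adjacent C=O → amine.
  CH(COOH): pendant –COOH: carbonyl C bonded to C and –OH → carboxylic acid.
  CH(COOH): pendant –COOH: carbonyl C bonded to C and –OH → carboxylic acid.
  CH(NO2): –NO2 on an sp³ carbon → nitro (the N=O is not a carbonyl).
  CH(COOH): pendant –COOH: carbonyl C bonded to C and –OH → carboxylic acid.
  CH(COOCH3): pendant –COOCH3: carbonyl C bonded to C and –OCH3 → ester.
  CH(CH2OCH3): pendant –CH2OCH3: C–O–C linkage → ether.
  CH(NHCOCH3): pendant –NHC(=O)CH3: N bonded to a carbonyl → amide (not amine).
  COOCH2CH3: –C(=O)OCH2CH3: carbonyl C bonded to C and to –OEt → ester.
Ester appears at: CH(OCOCH3), CH(OCOCH3), CH(COOCH3), COOCH2CH3 → 4.

4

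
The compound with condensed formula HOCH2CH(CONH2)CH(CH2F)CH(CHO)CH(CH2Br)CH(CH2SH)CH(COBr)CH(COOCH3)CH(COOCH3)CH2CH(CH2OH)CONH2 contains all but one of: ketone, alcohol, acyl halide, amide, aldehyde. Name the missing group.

ketone

aldehyde: present (CH(CHO) — pendant –CHO: carbonyl C bonded to C and H → aldehyde).
amide: present (CH(CONH2) — pendant –CONH2: carbonyl C bonded to C and N → amide).
alcohol: present (HOCH2 — HO– on an sp³ carbon → alcohol).
acyl halide: present (CH(COBr) — pendant –C(=O)X: carbonyl C bonded to C and halogen → acyl halide).
ketone: absent. In CH(COOCH3), the C=O is bonded to an –O–C group, which defines an ester, not a ketone. In each of CH(CONH2) and CONH2, the C=O is bonded to nitrogen, which defines an amide, not a ketone. In CH(CHO), the carbonyl carbon carries an H, so it is an aldehyde, not a ketone. In CH(COBr), the C=O is bonded to a halogen, which defines an acyl halide, not a ketone.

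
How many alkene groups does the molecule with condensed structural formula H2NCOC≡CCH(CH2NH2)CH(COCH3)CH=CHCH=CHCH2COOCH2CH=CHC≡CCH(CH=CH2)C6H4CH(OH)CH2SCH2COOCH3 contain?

4

Taking each segment in turn:
  H2NCO: –C(=O)NH2: carbonyl C bonded to C and to N → amide (the N is not a separate amine).
  C≡C: C≡C triple bond → alkyne.
  CH(CH2NH2): pendant –CH2NH2: N on sp³ C, no adjacent C=O → amine.
  CH(COCH3): pendant –COCH3: carbonyl C bonded to two carbons → ketone.
  CH=CH: C=C double bond → alkene.
  CH=CH: C=C double bond → alkene.
  CH2COOCH2: –C(=O)–O–C with C on the carbonyl side → ester.
  CH=CH: C=C double bond → alkene.
  C≡C: C≡C triple bond → alkyne.
  CH(CH=CH2): pendant –CH=CH2: C=C double bond → alkene.
  C6H4: para-disubstituted benzene ring → arene.
  CH(OH): –OH on an sp³ carbon → alcohol (secondary).
  CH2SCH2: C–S–C linkage → sulfide (thioether).
  COOCH3: –C(=O)OCH3: carbonyl C bonded to C and to –OCH3 → ester (not ketone + ether).
Alkene appears at: CH=CH, CH=CH, CH=CH, CH(CH=CH2) → 4.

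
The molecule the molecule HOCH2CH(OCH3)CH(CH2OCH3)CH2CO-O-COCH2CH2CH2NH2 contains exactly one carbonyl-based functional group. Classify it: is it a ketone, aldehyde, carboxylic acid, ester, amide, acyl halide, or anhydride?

anhydride

The carbonyl is in the CH2CO-O-COCH2 segment: two acyl groups sharing one oxygen, –C(=O)–O–C(=O)– → anhydride.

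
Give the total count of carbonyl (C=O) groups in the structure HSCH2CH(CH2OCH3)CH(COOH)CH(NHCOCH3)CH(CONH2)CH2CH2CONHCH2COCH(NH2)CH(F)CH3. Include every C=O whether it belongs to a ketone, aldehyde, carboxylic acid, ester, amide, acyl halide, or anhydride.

5

CH(COOH): carboxylic acid, 1 C=O (running total 1).
CH(NHCOCH3): amide, 1 C=O (running total 2).
CH(CONH2): amide, 1 C=O (running total 3).
CH2CONHCH2: amide, 1 C=O (running total 4).
CO: ketone, 1 C=O (running total 5).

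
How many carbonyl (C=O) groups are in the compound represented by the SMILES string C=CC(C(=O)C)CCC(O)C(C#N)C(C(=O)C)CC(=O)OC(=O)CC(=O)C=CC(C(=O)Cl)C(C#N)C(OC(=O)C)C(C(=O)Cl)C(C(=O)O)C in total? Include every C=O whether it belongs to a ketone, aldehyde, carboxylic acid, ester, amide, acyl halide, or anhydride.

9

CH(COCH3): ketone, 1 C=O (running total 1).
CH(COCH3): ketone, 1 C=O (running total 2).
CH2CO-O-COCH2: anhydride, 2 C=O (running total 4).
CO: ketone, 1 C=O (running total 5).
CH(COCl): acyl halide, 1 C=O (running total 6).
CH(OCOCH3): ester, 1 C=O (running total 7).
CH(COCl): acyl halide, 1 C=O (running total 8).
CH(COOH): carboxylic acid, 1 C=O (running total 9).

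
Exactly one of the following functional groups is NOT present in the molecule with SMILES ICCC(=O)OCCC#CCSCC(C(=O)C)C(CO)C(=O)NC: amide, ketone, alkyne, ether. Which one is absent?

ether

ketone: present (CH(COCH3) — pendant –COCH3: carbonyl C bonded to two carbons → ketone).
alkyne: present (C≡C — C≡C triple bond → alkyne).
amide: present (CONHCH3 — –C(=O)NHCH3: carbonyl C bonded to C and to N → amide (the N is not an amine)).
ether: absent. In CH2COOCH2, the C–O–C oxygen is adjacent to a C=O, so it belongs to an ester, not an ether.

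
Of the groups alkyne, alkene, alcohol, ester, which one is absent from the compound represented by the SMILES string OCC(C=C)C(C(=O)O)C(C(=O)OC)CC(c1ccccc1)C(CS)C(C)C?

alcohol: present (HOCH2 — HO– on an sp³ carbon → alcohol).
ester: present (CH(COOCH3) — pendant –COOCH3: carbonyl C bonded to C and –OCH3 → ester).
alkene: present (CH(CH=CH2) — pendant –CH=CH2: C=C double bond → alkene).
alkyne: no segment matches this pattern.

alkyne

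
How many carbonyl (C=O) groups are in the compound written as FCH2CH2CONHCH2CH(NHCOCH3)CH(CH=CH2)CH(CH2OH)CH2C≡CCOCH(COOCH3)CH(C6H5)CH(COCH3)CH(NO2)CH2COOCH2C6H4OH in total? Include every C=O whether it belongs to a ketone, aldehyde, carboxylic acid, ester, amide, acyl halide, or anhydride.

6

CH2CONHCH2: amide, 1 C=O (running total 1).
CH(NHCOCH3): amide, 1 C=O (running total 2).
CO: ketone, 1 C=O (running total 3).
CH(COOCH3): ester, 1 C=O (running total 4).
CH(COCH3): ketone, 1 C=O (running total 5).
CH2COOCH2: ester, 1 C=O (running total 6).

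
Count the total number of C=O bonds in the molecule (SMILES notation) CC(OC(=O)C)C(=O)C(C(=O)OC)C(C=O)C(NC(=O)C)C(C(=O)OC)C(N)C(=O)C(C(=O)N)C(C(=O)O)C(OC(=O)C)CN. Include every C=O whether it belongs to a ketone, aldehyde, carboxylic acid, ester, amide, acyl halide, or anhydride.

10

CH(OCOCH3): ester, 1 C=O (running total 1).
CO: ketone, 1 C=O (running total 2).
CH(COOCH3): ester, 1 C=O (running total 3).
CH(CHO): aldehyde, 1 C=O (running total 4).
CH(NHCOCH3): amide, 1 C=O (running total 5).
CH(COOCH3): ester, 1 C=O (running total 6).
CO: ketone, 1 C=O (running total 7).
CH(CONH2): amide, 1 C=O (running total 8).
CH(COOH): carboxylic acid, 1 C=O (running total 9).
CH(OCOCH3): ester, 1 C=O (running total 10).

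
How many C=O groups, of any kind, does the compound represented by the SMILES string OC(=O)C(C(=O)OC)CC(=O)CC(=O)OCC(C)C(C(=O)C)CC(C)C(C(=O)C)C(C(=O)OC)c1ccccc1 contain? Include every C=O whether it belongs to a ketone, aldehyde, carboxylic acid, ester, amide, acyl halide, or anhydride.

7

HOOC: carboxylic acid, 1 C=O (running total 1).
CH(COOCH3): ester, 1 C=O (running total 2).
CO: ketone, 1 C=O (running total 3).
CH2COOCH2: ester, 1 C=O (running total 4).
CH(COCH3): ketone, 1 C=O (running total 5).
CH(COCH3): ketone, 1 C=O (running total 6).
CH(COOCH3): ester, 1 C=O (running total 7).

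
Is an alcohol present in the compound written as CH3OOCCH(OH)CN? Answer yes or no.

yes

CH3O–C(=O)–: carbonyl C bonded to C and to –OCH3 → ester (not ketone + ether).
–OH on an sp³ carbon → alcohol (secondary).
–C≡N: carbon triple-bonded to nitrogen → nitrile.
The CH(OH) segment supplies the alcohol: –OH on an sp³ carbon → alcohol (secondary).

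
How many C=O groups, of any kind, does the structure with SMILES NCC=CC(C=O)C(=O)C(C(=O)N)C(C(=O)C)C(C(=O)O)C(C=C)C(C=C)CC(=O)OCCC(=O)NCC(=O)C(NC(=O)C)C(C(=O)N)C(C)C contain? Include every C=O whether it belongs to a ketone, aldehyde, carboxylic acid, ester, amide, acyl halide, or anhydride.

CH(CHO): aldehyde, 1 C=O (running total 1).
CO: ketone, 1 C=O (running total 2).
CH(CONH2): amide, 1 C=O (running total 3).
CH(COCH3): ketone, 1 C=O (running total 4).
CH(COOH): carboxylic acid, 1 C=O (running total 5).
CH2COOCH2: ester, 1 C=O (running total 6).
CH2CONHCH2: amide, 1 C=O (running total 7).
CO: ketone, 1 C=O (running total 8).
CH(NHCOCH3): amide, 1 C=O (running total 9).
CH(CONH2): amide, 1 C=O (running total 10).

10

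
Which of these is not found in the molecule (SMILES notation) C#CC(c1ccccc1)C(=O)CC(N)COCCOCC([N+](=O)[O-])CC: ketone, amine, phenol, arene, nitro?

phenol

ketone: present (CO — –C(=O)– with carbon on both sides → ketone).
nitro: present (CH(NO2) — –NO2 on an sp³ carbon → nitro (the N=O is not a carbonyl)).
arene: present (CH(C6H5) — pendant –C6H5: benzene ring → arene).
amine: present (CH(NH2) — –NH2 on an sp³ carbon with no adjacent C=O → amine).
phenol: no segment matches this pattern.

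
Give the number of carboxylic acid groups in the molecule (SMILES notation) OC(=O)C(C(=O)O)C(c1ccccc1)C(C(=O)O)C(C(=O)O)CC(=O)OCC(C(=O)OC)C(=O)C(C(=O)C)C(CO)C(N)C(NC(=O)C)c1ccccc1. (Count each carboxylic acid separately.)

4

–COOH: carbonyl C bonded to –OH and C → carboxylic acid (the –OH is not a separate alcohol).
pendant –COOH: carbonyl C bonded to C and –OH → carboxylic acid.
pendant –C6H5: benzene ring → arene.
pendant –COOH: carbonyl C bonded to C and –OH → carboxylic acid.
pendant –COOH: carbonyl C bonded to C and –OH → carboxylic acid.
–C(=O)–O–C with C on the carbonyl side → ester.
pendant –COOCH3: carbonyl C bonded to C and –OCH3 → ester.
–C(=O)– with carbon on both sides → ketone.
pendant –COCH3: carbonyl C bonded to two carbons → ketone.
pendant –CH2OH on an sp³ backbone C → alcohol.
–NH2 on an sp³ carbon with no adjacent C=O → amine.
pendant –NHC(=O)CH3: N bonded to a carbonyl → amide (not amine).
–C6H5 phenyl ring → arene.
Carboxylic acid appears at: HOOC, CH(COOH), CH(COOH), CH(COOH) → 4.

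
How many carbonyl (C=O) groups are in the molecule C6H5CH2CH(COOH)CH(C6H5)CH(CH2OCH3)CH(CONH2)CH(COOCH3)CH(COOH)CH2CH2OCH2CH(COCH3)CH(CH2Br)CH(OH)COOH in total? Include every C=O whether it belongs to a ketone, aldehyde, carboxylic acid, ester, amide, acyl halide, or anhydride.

6

CH(COOH): carboxylic acid, 1 C=O (running total 1).
CH(CONH2): amide, 1 C=O (running total 2).
CH(COOCH3): ester, 1 C=O (running total 3).
CH(COOH): carboxylic acid, 1 C=O (running total 4).
CH(COCH3): ketone, 1 C=O (running total 5).
COOH: carboxylic acid, 1 C=O (running total 6).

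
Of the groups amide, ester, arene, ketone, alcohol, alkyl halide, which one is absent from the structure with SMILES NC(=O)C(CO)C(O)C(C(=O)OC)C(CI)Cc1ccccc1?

alcohol: present (CH(CH2OH) — pendant –CH2OH on an sp³ backbone C → alcohol).
arene: present (C6H5 — –C6H5 phenyl ring → arene).
alkyl halide: present (CH(CH2I) — pendant –CH2X: halogen on sp³ carbon → alkyl halide).
ester: present (CH(COOCH3) — pendant –COOCH3: carbonyl C bonded to C and –OCH3 → ester).
amide: present (H2NCO — –C(=O)NH2: carbonyl C bonded to C and to N → amide (the N is not a separate amine)).
ketone: absent. In CH(COOCH3), the C=O is bonded to an –O–C group, which defines an ester, not a ketone. In H2NCO, the C=O is bonded to nitrogen, which defines an amide, not a ketone.

ketone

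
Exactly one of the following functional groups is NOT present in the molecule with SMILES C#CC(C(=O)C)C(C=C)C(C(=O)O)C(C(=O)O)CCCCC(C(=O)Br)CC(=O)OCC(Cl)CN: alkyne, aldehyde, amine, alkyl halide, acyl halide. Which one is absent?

amine: present (CH2NH2 — –NH2 on an sp³ carbon with no adjacent C=O → amine).
alkyne: present (HC≡C — C≡C triple bond → alkyne).
acyl halide: present (CH(COBr) — pendant –C(=O)X: carbonyl C bonded to C and halogen → acyl halide).
alkyl halide: present (CH(Cl) — halogen on an sp³ carbon → alkyl halide).
aldehyde: absent. In CH(COCH3), the carbonyl carbon is bonded to two carbons, so it is a ketone, not an aldehyde. In CH(COOH), the carbonyl carbon bears –OH, not –H, so it is a carboxylic acid.

aldehyde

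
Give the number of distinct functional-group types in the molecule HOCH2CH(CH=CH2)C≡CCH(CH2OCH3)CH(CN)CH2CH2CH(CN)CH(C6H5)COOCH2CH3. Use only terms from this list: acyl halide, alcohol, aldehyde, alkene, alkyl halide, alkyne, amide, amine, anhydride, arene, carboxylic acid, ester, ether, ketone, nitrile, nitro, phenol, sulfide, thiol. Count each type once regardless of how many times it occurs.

HO– on an sp³ carbon → alcohol.
pendant –CH=CH2: C=C double bond → alkene.
C≡C triple bond → alkyne.
pendant –CH2OCH3: C–O–C linkage → ether.
pendant –C≡N: nitrile.
pendant –C≡N: nitrile.
pendant –C6H5: benzene ring → arene.
–C(=O)OCH2CH3: carbonyl C bonded to C and to –OEt → ester.
Distinct types present: alcohol, alkene, alkyne, arene, ester, ether, nitrile.

7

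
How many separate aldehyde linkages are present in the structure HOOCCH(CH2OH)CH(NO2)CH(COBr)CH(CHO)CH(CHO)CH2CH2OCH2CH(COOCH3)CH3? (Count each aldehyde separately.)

2

Reading the structure from left to right:
  HOOC: –COOH: carbonyl C bonded to –OH and C → carboxylic acid (the –OH is not a separate alcohol).
  CH(CH2OH): pendant –CH2OH on an sp³ backbone C → alcohol.
  CH(NO2): –NO2 on an sp³ carbon → nitro (the N=O is not a carbonyl).
  CH(COBr): pendant –C(=O)X: carbonyl C bonded to C and halogen → acyl halide.
  CH(CHO): pendant –CHO: carbonyl C bonded to C and H → aldehyde.
  CH(CHO): pendant –CHO: carbonyl C bonded to C and H → aldehyde.
  CH2OCH2: C–O–C with sp³ carbons on both sides and no adjacent C=O → ether.
  CH(COOCH3): pendant –COOCH3: carbonyl C bonded to C and –OCH3 → ester.
Aldehyde appears at: CH(CHO), CH(CHO) → 2.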